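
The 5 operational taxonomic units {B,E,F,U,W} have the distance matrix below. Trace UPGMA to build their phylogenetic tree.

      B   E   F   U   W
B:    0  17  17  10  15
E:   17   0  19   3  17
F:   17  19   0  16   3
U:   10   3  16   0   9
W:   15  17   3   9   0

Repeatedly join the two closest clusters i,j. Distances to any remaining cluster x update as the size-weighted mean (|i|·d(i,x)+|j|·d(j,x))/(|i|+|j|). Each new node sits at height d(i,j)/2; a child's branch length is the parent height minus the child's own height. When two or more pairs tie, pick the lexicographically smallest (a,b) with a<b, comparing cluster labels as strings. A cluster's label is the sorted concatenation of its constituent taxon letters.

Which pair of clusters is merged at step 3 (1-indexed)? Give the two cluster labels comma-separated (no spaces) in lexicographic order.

1. join E+U (d=3) ⇒ EU; edges |E|=3/2, |U|=3/2
  updated: d(B,EU)=27/2, d(EU,F)=35/2, d(EU,W)=13
2. join F+W (d=3) ⇒ FW; edges |F|=3/2, |W|=3/2
  updated: d(B,FW)=16, d(EU,FW)=61/4
3. join B+EU (d=27/2) ⇒ BEU; edges |B|=27/4, |EU|=21/4
  updated: d(BEU,FW)=31/2
4. join BEU+FW (d=31/2) ⇒ BEFUW; edges |BEU|=1, |FW|=25/4
final tree: ((B:27/4,(E:3/2,U:3/2):21/4):1,(F:3/2,W:3/2):25/4)
total length: 101/4

B,EU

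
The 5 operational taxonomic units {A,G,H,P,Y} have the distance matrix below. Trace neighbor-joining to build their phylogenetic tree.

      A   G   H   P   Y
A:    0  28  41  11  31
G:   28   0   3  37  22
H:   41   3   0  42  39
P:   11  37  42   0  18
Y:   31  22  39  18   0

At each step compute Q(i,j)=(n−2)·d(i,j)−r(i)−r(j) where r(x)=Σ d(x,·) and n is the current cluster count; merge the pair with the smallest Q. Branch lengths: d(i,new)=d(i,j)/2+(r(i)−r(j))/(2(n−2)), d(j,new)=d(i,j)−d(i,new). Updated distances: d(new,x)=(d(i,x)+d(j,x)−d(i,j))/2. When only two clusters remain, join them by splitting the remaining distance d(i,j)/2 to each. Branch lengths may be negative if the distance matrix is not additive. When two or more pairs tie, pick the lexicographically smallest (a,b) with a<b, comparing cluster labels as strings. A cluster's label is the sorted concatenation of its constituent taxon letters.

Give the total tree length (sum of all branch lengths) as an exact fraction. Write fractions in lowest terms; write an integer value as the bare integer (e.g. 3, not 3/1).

53

step 1: merge (G,H) at d=3, Q=-206; branch lengths G→-13/3, H→22/3; new cluster GH
  updated: d(A,GH)=33, d(GH,P)=38, d(GH,Y)=29
step 2: merge (A,P) at d=11, Q=-120; branch lengths A→15/2, P→7/2; new cluster AP
  updated: d(AP,GH)=30, d(AP,Y)=19
step 3: merge (AP,GH) at d=30, Q=-78; branch lengths AP→10, GH→20; new cluster AGHP
  updated: d(AGHP,Y)=9
step 4: merge (AGHP,Y) at d=9; branch lengths AGHP→9/2, Y→9/2; new cluster AGHPY
final tree: (((A:15/2,P:7/2):10,(G:-13/3,H:22/3):20):9/2,Y:9/2)
total length: 53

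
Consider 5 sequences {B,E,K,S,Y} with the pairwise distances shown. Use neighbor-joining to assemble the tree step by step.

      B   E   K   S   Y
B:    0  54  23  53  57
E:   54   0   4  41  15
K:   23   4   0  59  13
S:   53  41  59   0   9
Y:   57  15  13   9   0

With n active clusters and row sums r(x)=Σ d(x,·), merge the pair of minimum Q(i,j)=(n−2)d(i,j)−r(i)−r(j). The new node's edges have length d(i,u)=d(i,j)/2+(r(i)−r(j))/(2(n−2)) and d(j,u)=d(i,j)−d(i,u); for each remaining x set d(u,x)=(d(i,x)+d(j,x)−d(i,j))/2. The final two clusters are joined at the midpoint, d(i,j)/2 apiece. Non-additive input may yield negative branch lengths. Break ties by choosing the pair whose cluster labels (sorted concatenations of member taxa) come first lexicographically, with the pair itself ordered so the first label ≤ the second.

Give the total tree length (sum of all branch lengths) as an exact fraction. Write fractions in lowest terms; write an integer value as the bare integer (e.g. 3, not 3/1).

269/4

step 1: merge (S,Y) at d=9, Q=-229; branch lengths S→95/6, Y→-41/6; new cluster SY
  updated: d(B,SY)=101/2, d(E,SY)=47/2, d(K,SY)=63/2
step 2: merge (B,K) at d=23, Q=-140; branch lengths B→115/4, K→-23/4; new cluster BK
  updated: d(BK,E)=35/2, d(BK,SY)=59/2
step 3: merge (BK,E) at d=35/2, Q=-141/2; branch lengths BK→47/4, E→23/4; new cluster BEK
  updated: d(BEK,SY)=71/4
step 4: merge (BEK,SY) at d=71/4; branch lengths BEK→71/8, SY→71/8; new cluster BEKSY
final tree: (((B:115/4,K:-23/4):47/4,E:23/4):71/8,(S:95/6,Y:-41/6):71/8)
total length: 269/4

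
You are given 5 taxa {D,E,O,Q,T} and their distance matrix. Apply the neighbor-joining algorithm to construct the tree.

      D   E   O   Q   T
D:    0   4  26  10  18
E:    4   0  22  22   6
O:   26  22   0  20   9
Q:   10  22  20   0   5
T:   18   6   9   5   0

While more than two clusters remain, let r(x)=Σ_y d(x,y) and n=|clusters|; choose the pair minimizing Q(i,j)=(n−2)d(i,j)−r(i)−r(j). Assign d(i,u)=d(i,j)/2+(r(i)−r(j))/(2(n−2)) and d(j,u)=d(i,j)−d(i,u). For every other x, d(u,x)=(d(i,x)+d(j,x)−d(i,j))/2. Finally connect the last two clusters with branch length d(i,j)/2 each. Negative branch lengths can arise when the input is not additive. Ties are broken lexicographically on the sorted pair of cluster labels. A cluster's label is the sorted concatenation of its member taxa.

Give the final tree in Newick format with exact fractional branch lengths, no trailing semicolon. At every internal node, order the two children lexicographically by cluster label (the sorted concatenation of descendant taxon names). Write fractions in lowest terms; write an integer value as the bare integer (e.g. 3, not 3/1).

((((D:8/3,E:4/3):35/4,Q:21/4):11/4,O:45/4):-9/8,T:-9/8)

step 1: merge (D,E) at d=4, Q=-100; branch lengths D→8/3, E→4/3; new cluster DE
  updated: d(DE,O)=22, d(DE,Q)=14, d(DE,T)=10
step 2: merge (DE,Q) at d=14, Q=-57; branch lengths DE→35/4, Q→21/4; new cluster DEQ
  updated: d(DEQ,O)=14, d(DEQ,T)=1/2
step 3: merge (DEQ,O) at d=14, Q=-47/2; branch lengths DEQ→11/4, O→45/4; new cluster DEOQ
  updated: d(DEOQ,T)=-9/4
step 4: merge (DEOQ,T) at d=-9/4; branch lengths DEOQ→-9/8, T→-9/8; new cluster DEOQT
final tree: ((((D:8/3,E:4/3):35/4,Q:21/4):11/4,O:45/4):-9/8,T:-9/8)
total length: 119/4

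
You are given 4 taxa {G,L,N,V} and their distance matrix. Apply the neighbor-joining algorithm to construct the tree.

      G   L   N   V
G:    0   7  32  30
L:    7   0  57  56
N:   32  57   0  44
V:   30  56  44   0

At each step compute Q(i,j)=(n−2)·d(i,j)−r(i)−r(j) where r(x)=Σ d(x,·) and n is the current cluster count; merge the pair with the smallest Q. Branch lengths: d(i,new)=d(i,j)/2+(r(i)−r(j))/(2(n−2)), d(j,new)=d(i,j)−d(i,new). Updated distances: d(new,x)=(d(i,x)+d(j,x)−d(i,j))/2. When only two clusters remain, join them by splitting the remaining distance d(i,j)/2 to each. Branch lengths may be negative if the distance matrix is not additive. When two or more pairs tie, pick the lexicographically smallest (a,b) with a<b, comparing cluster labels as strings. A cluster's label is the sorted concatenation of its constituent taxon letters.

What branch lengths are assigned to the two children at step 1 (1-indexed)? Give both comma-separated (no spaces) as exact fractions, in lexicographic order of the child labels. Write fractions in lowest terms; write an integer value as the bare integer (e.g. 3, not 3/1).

-37/4,65/4

step 1: merge (G,L) at d=7, Q=-175; branch lengths G→-37/4, L→65/4; new cluster GL
  updated: d(GL,N)=41, d(GL,V)=79/2
step 2: merge (GL,N) at d=41, Q=-249/2; branch lengths GL→73/4, N→91/4; new cluster GLN
  updated: d(GLN,V)=85/4
step 3: merge (GLN,V) at d=85/4; branch lengths GLN→85/8, V→85/8; new cluster GLNV
final tree: (((G:-37/4,L:65/4):73/4,N:91/4):85/8,V:85/8)
total length: 277/4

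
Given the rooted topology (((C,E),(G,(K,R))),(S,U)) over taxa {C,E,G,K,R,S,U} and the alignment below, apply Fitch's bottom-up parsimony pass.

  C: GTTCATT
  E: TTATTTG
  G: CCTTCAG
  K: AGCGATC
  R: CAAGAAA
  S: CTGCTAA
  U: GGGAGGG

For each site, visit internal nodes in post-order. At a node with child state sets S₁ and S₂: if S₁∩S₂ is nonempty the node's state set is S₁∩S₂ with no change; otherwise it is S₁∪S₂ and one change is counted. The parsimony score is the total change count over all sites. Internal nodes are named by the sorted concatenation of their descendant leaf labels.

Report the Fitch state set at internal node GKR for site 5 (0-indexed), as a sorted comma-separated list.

site 0, node CE: C={G} ∪ E={T} → {G,T} (+1)
site 0, node KR: K={A} ∪ R={C} → {A,C} (+1)
site 0, node GKR: G={C} ∩ KR={A,C} → {C} (+0)
site 0, node CEGKR: CE={G,T} ∪ GKR={C} → {C,G,T} (+1)
site 0, node SU: S={C} ∪ U={G} → {C,G} (+1)
site 0, node CEGKRSU: CEGKR={C,G,T} ∩ SU={C,G} → {C,G} (+0)
site 1, node CE: C={T} ∩ E={T} → {T} (+0)
site 1, node KR: K={G} ∪ R={A} → {A,G} (+1)
site 1, node GKR: G={C} ∪ KR={A,G} → {A,C,G} (+1)
site 1, node CEGKR: CE={T} ∪ GKR={A,C,G} → {A,C,G,T} (+1)
site 1, node SU: S={T} ∪ U={G} → {G,T} (+1)
site 1, node CEGKRSU: CEGKR={A,C,G,T} ∩ SU={G,T} → {G,T} (+0)
site 2, node CE: C={T} ∪ E={A} → {A,T} (+1)
site 2, node KR: K={C} ∪ R={A} → {A,C} (+1)
site 2, node GKR: G={T} ∪ KR={A,C} → {A,C,T} (+1)
site 2, node CEGKR: CE={A,T} ∩ GKR={A,C,T} → {A,T} (+0)
site 2, node SU: S={G} ∩ U={G} → {G} (+0)
site 2, node CEGKRSU: CEGKR={A,T} ∪ SU={G} → {A,G,T} (+1)
site 3, node CE: C={C} ∪ E={T} → {C,T} (+1)
site 3, node KR: K={G} ∩ R={G} → {G} (+0)
site 3, node GKR: G={T} ∪ KR={G} → {G,T} (+1)
site 3, node CEGKR: CE={C,T} ∩ GKR={G,T} → {T} (+0)
site 3, node SU: S={C} ∪ U={A} → {A,C} (+1)
site 3, node CEGKRSU: CEGKR={T} ∪ SU={A,C} → {A,C,T} (+1)
site 4, node CE: C={A} ∪ E={T} → {A,T} (+1)
site 4, node KR: K={A} ∩ R={A} → {A} (+0)
site 4, node GKR: G={C} ∪ KR={A} → {A,C} (+1)
site 4, node CEGKR: CE={A,T} ∩ GKR={A,C} → {A} (+0)
site 4, node SU: S={T} ∪ U={G} → {G,T} (+1)
site 4, node CEGKRSU: CEGKR={A} ∪ SU={G,T} → {A,G,T} (+1)
site 5, node CE: C={T} ∩ E={T} → {T} (+0)
site 5, node KR: K={T} ∪ R={A} → {A,T} (+1)
site 5, node GKR: G={A} ∩ KR={A,T} → {A} (+0)
site 5, node CEGKR: CE={T} ∪ GKR={A} → {A,T} (+1)
site 5, node SU: S={A} ∪ U={G} → {A,G} (+1)
site 5, node CEGKRSU: CEGKR={A,T} ∩ SU={A,G} → {A} (+0)
site 6, node CE: C={T} ∪ E={G} → {G,T} (+1)
site 6, node KR: K={C} ∪ R={A} → {A,C} (+1)
site 6, node GKR: G={G} ∪ KR={A,C} → {A,C,G} (+1)
site 6, node CEGKR: CE={G,T} ∩ GKR={A,C,G} → {G} (+0)
site 6, node SU: S={A} ∪ U={G} → {A,G} (+1)
site 6, node CEGKRSU: CEGKR={G} ∩ SU={A,G} → {G} (+0)
per-site changes: [4, 4, 4, 4, 4, 3, 4]; total = 27

A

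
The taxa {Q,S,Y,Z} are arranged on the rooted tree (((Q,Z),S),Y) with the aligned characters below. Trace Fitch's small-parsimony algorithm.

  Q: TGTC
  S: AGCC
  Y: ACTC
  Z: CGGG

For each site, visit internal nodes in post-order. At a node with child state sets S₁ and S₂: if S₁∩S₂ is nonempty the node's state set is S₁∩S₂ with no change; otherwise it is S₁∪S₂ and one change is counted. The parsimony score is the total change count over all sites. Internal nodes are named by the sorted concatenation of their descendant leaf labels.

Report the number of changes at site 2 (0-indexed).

2

[col 0] QZ: children Q:{T}, Z:{C} ∪→ {C,T}; cost 1
[col 0] QSZ: children QZ:{C,T}, S:{A} ∪→ {A,C,T}; cost 1
[col 0] QSYZ: children QSZ:{A,C,T}, Y:{A} ∩→ {A}; cost 0
[col 1] QZ: children Q:{G}, Z:{G} ∩→ {G}; cost 0
[col 1] QSZ: children QZ:{G}, S:{G} ∩→ {G}; cost 0
[col 1] QSYZ: children QSZ:{G}, Y:{C} ∪→ {C,G}; cost 1
[col 2] QZ: children Q:{T}, Z:{G} ∪→ {G,T}; cost 1
[col 2] QSZ: children QZ:{G,T}, S:{C} ∪→ {C,G,T}; cost 1
[col 2] QSYZ: children QSZ:{C,G,T}, Y:{T} ∩→ {T}; cost 0
[col 3] QZ: children Q:{C}, Z:{G} ∪→ {C,G}; cost 1
[col 3] QSZ: children QZ:{C,G}, S:{C} ∩→ {C}; cost 0
[col 3] QSYZ: children QSZ:{C}, Y:{C} ∩→ {C}; cost 0
per-site changes: [2, 1, 2, 1]; total = 6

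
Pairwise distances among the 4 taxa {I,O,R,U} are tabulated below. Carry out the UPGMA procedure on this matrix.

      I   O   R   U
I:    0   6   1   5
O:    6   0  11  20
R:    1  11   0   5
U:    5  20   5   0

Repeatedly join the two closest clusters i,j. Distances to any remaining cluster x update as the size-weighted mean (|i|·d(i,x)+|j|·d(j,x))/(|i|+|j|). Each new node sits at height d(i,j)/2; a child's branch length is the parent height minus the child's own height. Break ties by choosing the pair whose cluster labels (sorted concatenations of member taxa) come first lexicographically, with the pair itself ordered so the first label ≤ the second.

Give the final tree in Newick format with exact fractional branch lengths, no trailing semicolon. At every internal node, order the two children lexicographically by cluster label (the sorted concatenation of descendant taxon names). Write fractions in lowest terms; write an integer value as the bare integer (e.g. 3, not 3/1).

(((I:1/2,R:1/2):2,U:5/2):11/3,O:37/6)

step 1: merge (I,R) at d=1; branch lengths I→1/2, R→1/2; new cluster IR
  updated: d(IR,O)=17/2, d(IR,U)=5
step 2: merge (IR,U) at d=5; branch lengths IR→2, U→5/2; new cluster IRU
  updated: d(IRU,O)=37/3
step 3: merge (IRU,O) at d=37/3; branch lengths IRU→11/3, O→37/6; new cluster IORU
final tree: (((I:1/2,R:1/2):2,U:5/2):11/3,O:37/6)
total length: 46/3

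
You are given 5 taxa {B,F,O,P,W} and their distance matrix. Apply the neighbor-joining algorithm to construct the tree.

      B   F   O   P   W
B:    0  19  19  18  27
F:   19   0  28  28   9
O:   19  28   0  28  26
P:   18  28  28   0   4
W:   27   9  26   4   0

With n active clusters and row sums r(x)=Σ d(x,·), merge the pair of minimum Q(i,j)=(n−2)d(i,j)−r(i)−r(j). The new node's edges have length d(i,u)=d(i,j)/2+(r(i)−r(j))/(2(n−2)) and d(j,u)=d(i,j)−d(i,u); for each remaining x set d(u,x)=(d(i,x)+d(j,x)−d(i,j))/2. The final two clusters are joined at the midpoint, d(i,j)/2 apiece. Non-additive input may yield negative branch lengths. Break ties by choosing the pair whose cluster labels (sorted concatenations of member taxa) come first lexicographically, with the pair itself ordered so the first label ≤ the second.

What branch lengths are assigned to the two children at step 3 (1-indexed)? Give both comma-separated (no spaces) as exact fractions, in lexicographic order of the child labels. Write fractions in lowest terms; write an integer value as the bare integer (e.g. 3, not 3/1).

43/8,69/8

iteration 1: select P,W (d=4, Q=-132); attach at lengths (4, 0); label the merged cluster PW
  updated: d(B,PW)=41/2, d(F,PW)=33/2, d(O,PW)=25
iteration 2: select B,O (d=19, Q=-185/2); attach at lengths (49/8, 103/8); label the merged cluster BO
  updated: d(BO,F)=14, d(BO,PW)=53/4
iteration 3: select BO,F (d=14, Q=-175/4); attach at lengths (43/8, 69/8); label the merged cluster BFO
  updated: d(BFO,PW)=63/8
iteration 4: select BFO,PW (d=63/8); attach at lengths (63/16, 63/16); label the merged cluster BFOPW
final tree: (((B:49/8,O:103/8):43/8,F:69/8):63/16,(P:4,W:0):63/16)
total length: 359/8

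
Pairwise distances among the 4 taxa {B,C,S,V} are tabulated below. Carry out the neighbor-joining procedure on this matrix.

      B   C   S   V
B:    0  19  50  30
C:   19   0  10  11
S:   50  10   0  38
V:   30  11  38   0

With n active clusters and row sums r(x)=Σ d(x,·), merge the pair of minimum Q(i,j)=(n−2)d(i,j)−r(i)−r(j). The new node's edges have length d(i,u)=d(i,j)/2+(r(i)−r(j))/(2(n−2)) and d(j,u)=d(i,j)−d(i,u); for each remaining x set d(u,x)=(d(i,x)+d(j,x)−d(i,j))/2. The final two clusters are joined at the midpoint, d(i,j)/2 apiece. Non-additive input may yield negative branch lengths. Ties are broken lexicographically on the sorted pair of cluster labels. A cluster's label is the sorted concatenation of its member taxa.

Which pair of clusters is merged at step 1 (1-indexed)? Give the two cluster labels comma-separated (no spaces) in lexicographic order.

B,V

step 1: merge (B,V) at d=30, Q=-118; branch lengths B→20, V→10; new cluster BV
  updated: d(BV,C)=0, d(BV,S)=29
step 2: merge (BV,C) at d=0, Q=-39; branch lengths BV→19/2, C→-19/2; new cluster BCV
  updated: d(BCV,S)=39/2
step 3: merge (BCV,S) at d=39/2; branch lengths BCV→39/4, S→39/4; new cluster BCSV
final tree: (((B:20,V:10):19/2,C:-19/2):39/4,S:39/4)
total length: 99/2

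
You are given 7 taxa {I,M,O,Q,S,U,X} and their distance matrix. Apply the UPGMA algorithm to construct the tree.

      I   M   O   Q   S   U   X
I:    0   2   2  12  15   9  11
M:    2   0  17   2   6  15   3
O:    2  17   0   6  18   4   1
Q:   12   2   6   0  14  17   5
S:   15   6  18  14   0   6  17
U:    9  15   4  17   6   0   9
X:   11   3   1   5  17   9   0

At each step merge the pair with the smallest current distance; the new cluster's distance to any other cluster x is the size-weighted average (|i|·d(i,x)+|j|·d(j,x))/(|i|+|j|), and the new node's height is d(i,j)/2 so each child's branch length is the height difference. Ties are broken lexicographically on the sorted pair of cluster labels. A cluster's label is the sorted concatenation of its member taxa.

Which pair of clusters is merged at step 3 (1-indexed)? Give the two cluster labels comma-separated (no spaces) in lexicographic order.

OX,Q

iteration 1: select O,X (d=1); attach at lengths (1/2, 1/2); label the merged cluster OX
  updated: d(I,OX)=13/2, d(M,OX)=10, d(OX,Q)=11/2, d(OX,S)=35/2, d(OX,U)=13/2
iteration 2: select I,M (d=2); attach at lengths (1, 1); label the merged cluster IM
  updated: d(IM,OX)=33/4, d(IM,Q)=7, d(IM,S)=21/2, d(IM,U)=12
iteration 3: select OX,Q (d=11/2); attach at lengths (9/4, 11/4); label the merged cluster OQX
  updated: d(IM,OQX)=47/6, d(OQX,S)=49/3, d(OQX,U)=10
iteration 4: select S,U (d=6); attach at lengths (3, 3); label the merged cluster SU
  updated: d(IM,SU)=45/4, d(OQX,SU)=79/6
iteration 5: select IM,OQX (d=47/6); attach at lengths (35/12, 7/6); label the merged cluster IMOQX
  updated: d(IMOQX,SU)=62/5
iteration 6: select IMOQX,SU (d=62/5); attach at lengths (137/60, 16/5); label the merged cluster IMOQSUX
final tree: (((I:1,M:1):35/12,((O:1/2,X:1/2):9/4,Q:11/4):7/6):137/60,(S:3,U:3):16/5)
total length: 707/30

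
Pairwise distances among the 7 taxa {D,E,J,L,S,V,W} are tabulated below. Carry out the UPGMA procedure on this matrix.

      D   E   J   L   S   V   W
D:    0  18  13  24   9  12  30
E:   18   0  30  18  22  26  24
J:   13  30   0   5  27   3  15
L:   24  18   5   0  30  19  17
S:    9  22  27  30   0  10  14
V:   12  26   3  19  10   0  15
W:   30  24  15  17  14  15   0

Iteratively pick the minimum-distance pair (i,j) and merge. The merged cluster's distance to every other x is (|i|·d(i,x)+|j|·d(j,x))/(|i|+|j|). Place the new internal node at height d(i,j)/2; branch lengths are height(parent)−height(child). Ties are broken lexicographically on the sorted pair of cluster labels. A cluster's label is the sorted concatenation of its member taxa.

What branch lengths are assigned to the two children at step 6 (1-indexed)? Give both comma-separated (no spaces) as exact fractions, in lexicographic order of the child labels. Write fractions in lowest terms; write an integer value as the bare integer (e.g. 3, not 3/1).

3/4,35/12

1. join J+V (d=3) ⇒ JV; edges |J|=3/2, |V|=3/2
  updated: d(D,JV)=25/2, d(E,JV)=28, d(JV,L)=12, d(JV,S)=37/2, d(JV,W)=15
2. join D+S (d=9) ⇒ DS; edges |D|=9/2, |S|=9/2
  updated: d(DS,E)=20, d(DS,JV)=31/2, d(DS,L)=27, d(DS,W)=22
3. join JV+L (d=12) ⇒ JLV; edges |JV|=9/2, |L|=6
  updated: d(DS,JLV)=58/3, d(E,JLV)=74/3, d(JLV,W)=47/3
4. join JLV+W (d=47/3) ⇒ JLVW; edges |JLV|=11/6, |W|=47/6
  updated: d(DS,JLVW)=20, d(E,JLVW)=49/2
5. join DS+E (d=20) ⇒ DES; edges |DS|=11/2, |E|=10
  updated: d(DES,JLVW)=43/2
6. join DES+JLVW (d=43/2) ⇒ DEJLSVW; edges |DES|=3/4, |JLVW|=35/12
final tree: (((D:9/2,S:9/2):11/2,E:10):3/4,(((J:3/2,V:3/2):9/2,L:6):11/6,W:47/6):35/12)
total length: 154/3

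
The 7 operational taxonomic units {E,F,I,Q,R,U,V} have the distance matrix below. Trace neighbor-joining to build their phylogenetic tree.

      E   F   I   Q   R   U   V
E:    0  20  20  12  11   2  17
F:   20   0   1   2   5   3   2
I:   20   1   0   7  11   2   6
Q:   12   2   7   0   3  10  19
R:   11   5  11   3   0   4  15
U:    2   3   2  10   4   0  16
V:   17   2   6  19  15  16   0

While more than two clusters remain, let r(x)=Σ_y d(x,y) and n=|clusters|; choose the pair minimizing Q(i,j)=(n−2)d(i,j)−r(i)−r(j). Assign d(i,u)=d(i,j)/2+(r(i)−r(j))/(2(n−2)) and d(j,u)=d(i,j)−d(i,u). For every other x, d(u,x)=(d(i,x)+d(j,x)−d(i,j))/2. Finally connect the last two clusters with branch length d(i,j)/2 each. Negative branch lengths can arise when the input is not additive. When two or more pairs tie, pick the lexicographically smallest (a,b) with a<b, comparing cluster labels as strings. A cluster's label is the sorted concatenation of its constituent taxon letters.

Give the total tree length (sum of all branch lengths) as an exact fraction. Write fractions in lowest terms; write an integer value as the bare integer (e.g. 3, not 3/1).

335/16

step 1: merge (E,U) at d=2, Q=-109; branch lengths E→11/2, U→-7/2; new cluster EU
  updated: d(EU,F)=21/2, d(EU,I)=10, d(EU,Q)=10, d(EU,R)=13/2, d(EU,V)=31/2
step 2: merge (F,V) at d=2, Q=-70; branch lengths F→-29/8, V→45/8; new cluster FV
  updated: d(EU,FV)=12, d(FV,I)=5/2, d(FV,Q)=19/2, d(FV,R)=9
step 3: merge (FV,I) at d=5/2, Q=-56; branch lengths FV→5/3, I→5/6; new cluster FIV
  updated: d(EU,FIV)=39/4, d(FIV,Q)=7, d(FIV,R)=35/4
step 4: merge (EU,FIV) at d=39/4, Q=-129/4; branch lengths EU→81/16, FIV→75/16; new cluster EFIUV
  updated: d(EFIUV,Q)=29/8, d(EFIUV,R)=11/4
step 5: merge (EFIUV,Q) at d=29/8, Q=-75/8; branch lengths EFIUV→27/16, Q→31/16; new cluster EFIQUV
  updated: d(EFIQUV,R)=17/16
step 6: merge (EFIQUV,R) at d=17/16; branch lengths EFIQUV→17/32, R→17/32; new cluster EFIQRUV
final tree: ((((E:11/2,U:-7/2):81/16,((F:-29/8,V:45/8):5/3,I:5/6):75/16):27/16,Q:31/16):17/32,R:17/32)
total length: 335/16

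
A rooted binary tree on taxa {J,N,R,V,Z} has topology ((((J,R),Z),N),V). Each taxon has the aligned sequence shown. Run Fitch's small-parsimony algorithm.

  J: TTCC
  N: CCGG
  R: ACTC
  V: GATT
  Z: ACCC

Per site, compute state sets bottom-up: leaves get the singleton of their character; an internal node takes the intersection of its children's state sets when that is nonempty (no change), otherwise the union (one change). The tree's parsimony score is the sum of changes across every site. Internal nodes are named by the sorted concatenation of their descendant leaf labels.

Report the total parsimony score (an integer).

[col 0] JR: children J:{T}, R:{A} ∪→ {A,T}; cost 1
[col 0] JRZ: children JR:{A,T}, Z:{A} ∩→ {A}; cost 0
[col 0] JNRZ: children JRZ:{A}, N:{C} ∪→ {A,C}; cost 1
[col 0] JNRVZ: children JNRZ:{A,C}, V:{G} ∪→ {A,C,G}; cost 1
[col 1] JR: children J:{T}, R:{C} ∪→ {C,T}; cost 1
[col 1] JRZ: children JR:{C,T}, Z:{C} ∩→ {C}; cost 0
[col 1] JNRZ: children JRZ:{C}, N:{C} ∩→ {C}; cost 0
[col 1] JNRVZ: children JNRZ:{C}, V:{A} ∪→ {A,C}; cost 1
[col 2] JR: children J:{C}, R:{T} ∪→ {C,T}; cost 1
[col 2] JRZ: children JR:{C,T}, Z:{C} ∩→ {C}; cost 0
[col 2] JNRZ: children JRZ:{C}, N:{G} ∪→ {C,G}; cost 1
[col 2] JNRVZ: children JNRZ:{C,G}, V:{T} ∪→ {C,G,T}; cost 1
[col 3] JR: children J:{C}, R:{C} ∩→ {C}; cost 0
[col 3] JRZ: children JR:{C}, Z:{C} ∩→ {C}; cost 0
[col 3] JNRZ: children JRZ:{C}, N:{G} ∪→ {C,G}; cost 1
[col 3] JNRVZ: children JNRZ:{C,G}, V:{T} ∪→ {C,G,T}; cost 1
per-site changes: [3, 2, 3, 2]; total = 10

10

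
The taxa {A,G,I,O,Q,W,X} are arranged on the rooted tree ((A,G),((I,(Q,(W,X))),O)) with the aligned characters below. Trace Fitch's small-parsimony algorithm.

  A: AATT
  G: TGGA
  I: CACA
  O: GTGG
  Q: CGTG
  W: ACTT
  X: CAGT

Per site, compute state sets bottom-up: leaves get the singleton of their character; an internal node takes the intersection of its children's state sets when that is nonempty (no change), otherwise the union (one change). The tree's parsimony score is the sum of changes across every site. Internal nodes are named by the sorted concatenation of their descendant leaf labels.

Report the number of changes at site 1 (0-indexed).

[col 0] AG: children A:{A}, G:{T} ∪→ {A,T}; cost 1
[col 0] WX: children W:{A}, X:{C} ∪→ {A,C}; cost 1
[col 0] QWX: children Q:{C}, WX:{A,C} ∩→ {C}; cost 0
[col 0] IQWX: children I:{C}, QWX:{C} ∩→ {C}; cost 0
[col 0] IOQWX: children IQWX:{C}, O:{G} ∪→ {C,G}; cost 1
[col 0] AGIOQWX: children AG:{A,T}, IOQWX:{C,G} ∪→ {A,C,G,T}; cost 1
[col 1] AG: children A:{A}, G:{G} ∪→ {A,G}; cost 1
[col 1] WX: children W:{C}, X:{A} ∪→ {A,C}; cost 1
[col 1] QWX: children Q:{G}, WX:{A,C} ∪→ {A,C,G}; cost 1
[col 1] IQWX: children I:{A}, QWX:{A,C,G} ∩→ {A}; cost 0
[col 1] IOQWX: children IQWX:{A}, O:{T} ∪→ {A,T}; cost 1
[col 1] AGIOQWX: children AG:{A,G}, IOQWX:{A,T} ∩→ {A}; cost 0
[col 2] AG: children A:{T}, G:{G} ∪→ {G,T}; cost 1
[col 2] WX: children W:{T}, X:{G} ∪→ {G,T}; cost 1
[col 2] QWX: children Q:{T}, WX:{G,T} ∩→ {T}; cost 0
[col 2] IQWX: children I:{C}, QWX:{T} ∪→ {C,T}; cost 1
[col 2] IOQWX: children IQWX:{C,T}, O:{G} ∪→ {C,G,T}; cost 1
[col 2] AGIOQWX: children AG:{G,T}, IOQWX:{C,G,T} ∩→ {G,T}; cost 0
[col 3] AG: children A:{T}, G:{A} ∪→ {A,T}; cost 1
[col 3] WX: children W:{T}, X:{T} ∩→ {T}; cost 0
[col 3] QWX: children Q:{G}, WX:{T} ∪→ {G,T}; cost 1
[col 3] IQWX: children I:{A}, QWX:{G,T} ∪→ {A,G,T}; cost 1
[col 3] IOQWX: children IQWX:{A,G,T}, O:{G} ∩→ {G}; cost 0
[col 3] AGIOQWX: children AG:{A,T}, IOQWX:{G} ∪→ {A,G,T}; cost 1
per-site changes: [4, 4, 4, 4]; total = 16

4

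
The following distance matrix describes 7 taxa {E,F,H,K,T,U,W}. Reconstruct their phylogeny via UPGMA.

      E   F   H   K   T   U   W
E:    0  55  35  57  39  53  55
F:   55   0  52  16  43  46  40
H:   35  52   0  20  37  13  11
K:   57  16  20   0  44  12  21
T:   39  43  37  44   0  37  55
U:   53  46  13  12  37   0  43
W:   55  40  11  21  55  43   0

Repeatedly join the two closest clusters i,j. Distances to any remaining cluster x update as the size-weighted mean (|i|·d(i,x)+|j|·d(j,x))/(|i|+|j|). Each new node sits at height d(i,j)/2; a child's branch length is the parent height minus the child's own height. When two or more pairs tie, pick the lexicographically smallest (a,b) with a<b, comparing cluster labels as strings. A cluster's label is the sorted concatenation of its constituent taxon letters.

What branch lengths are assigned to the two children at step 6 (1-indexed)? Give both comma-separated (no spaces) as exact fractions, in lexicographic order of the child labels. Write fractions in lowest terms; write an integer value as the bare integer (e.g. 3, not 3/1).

iteration 1: select H,W (d=11); attach at lengths (11/2, 11/2); label the merged cluster HW
  updated: d(E,HW)=45, d(F,HW)=46, d(HW,K)=41/2, d(HW,T)=46, d(HW,U)=28
iteration 2: select K,U (d=12); attach at lengths (6, 6); label the merged cluster KU
  updated: d(E,KU)=55, d(F,KU)=31, d(HW,KU)=97/4, d(KU,T)=81/2
iteration 3: select HW,KU (d=97/4); attach at lengths (53/8, 49/8); label the merged cluster HKUW
  updated: d(E,HKUW)=50, d(F,HKUW)=77/2, d(HKUW,T)=173/4
iteration 4: select F,HKUW (d=77/2); attach at lengths (77/4, 57/8); label the merged cluster FHKUW
  updated: d(E,FHKUW)=51, d(FHKUW,T)=216/5
iteration 5: select E,T (d=39); attach at lengths (39/2, 39/2); label the merged cluster ET
  updated: d(ET,FHKUW)=471/10
iteration 6: select ET,FHKUW (d=471/10); attach at lengths (81/20, 43/10); label the merged cluster EFHKTUW
final tree: ((E:39/2,T:39/2):81/20,(F:77/4,((H:11/2,W:11/2):53/8,(K:6,U:6):49/8):57/8):43/10)
total length: 4379/40

81/20,43/10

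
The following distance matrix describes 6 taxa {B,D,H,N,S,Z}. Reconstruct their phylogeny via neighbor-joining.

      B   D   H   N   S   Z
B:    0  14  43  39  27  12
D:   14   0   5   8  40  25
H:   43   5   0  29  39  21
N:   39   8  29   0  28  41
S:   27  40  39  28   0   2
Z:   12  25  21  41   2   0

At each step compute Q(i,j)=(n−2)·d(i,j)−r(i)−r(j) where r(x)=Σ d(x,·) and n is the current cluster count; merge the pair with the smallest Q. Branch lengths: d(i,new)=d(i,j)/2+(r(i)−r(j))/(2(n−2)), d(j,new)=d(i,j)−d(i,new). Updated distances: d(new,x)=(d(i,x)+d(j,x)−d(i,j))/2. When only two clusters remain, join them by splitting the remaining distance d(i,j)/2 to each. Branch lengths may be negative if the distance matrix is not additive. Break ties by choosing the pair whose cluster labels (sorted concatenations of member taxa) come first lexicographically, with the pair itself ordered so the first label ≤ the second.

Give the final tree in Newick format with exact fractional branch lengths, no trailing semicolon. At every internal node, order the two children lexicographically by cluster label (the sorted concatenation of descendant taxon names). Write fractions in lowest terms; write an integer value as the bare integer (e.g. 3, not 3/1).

((((B:115/12,(S:43/8,Z:-27/8):107/12):229/16,N:203/16):53/16,D:-97/16):177/32,H:177/32)

1. join S+Z (d=2, Q=-229) ⇒ SZ; edges |S|=43/8, |Z|=-27/8
  updated: d(B,SZ)=37/2, d(D,SZ)=63/2, d(H,SZ)=29, d(N,SZ)=67/2
2. join B+SZ (d=37/2, Q=-343/2) ⇒ BSZ; edges |B|=115/12, |SZ|=107/12
  updated: d(BSZ,D)=27/2, d(BSZ,H)=107/4, d(BSZ,N)=27
3. join BSZ+N (d=27, Q=-309/4) ⇒ BNSZ; edges |BSZ|=229/16, |N|=203/16
  updated: d(BNSZ,D)=-11/4, d(BNSZ,H)=115/8
4. join BNSZ+D (d=-11/4, Q=-133/8) ⇒ BDNSZ; edges |BNSZ|=53/16, |D|=-97/16
  updated: d(BDNSZ,H)=177/16
5. join BDNSZ+H (d=177/16) ⇒ BDHNSZ; edges |BDNSZ|=177/32, |H|=177/32
final tree: ((((B:115/12,(S:43/8,Z:-27/8):107/12):229/16,N:203/16):53/16,D:-97/16):177/32,H:177/32)
total length: 893/16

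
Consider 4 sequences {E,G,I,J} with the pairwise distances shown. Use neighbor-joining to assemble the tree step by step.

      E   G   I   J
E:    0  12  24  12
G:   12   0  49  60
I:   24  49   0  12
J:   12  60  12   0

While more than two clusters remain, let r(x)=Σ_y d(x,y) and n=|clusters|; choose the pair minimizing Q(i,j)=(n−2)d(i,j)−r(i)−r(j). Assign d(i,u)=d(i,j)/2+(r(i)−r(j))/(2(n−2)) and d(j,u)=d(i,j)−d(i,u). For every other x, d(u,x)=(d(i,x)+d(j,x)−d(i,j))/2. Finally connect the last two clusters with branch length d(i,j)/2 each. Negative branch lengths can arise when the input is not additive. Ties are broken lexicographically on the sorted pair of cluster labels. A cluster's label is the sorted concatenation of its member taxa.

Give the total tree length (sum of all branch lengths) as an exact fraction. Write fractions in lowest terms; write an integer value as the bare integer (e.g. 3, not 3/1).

193/4

iteration 1: select E,G (d=12, Q=-145); attach at lengths (-49/4, 97/4); label the merged cluster EG
  updated: d(EG,I)=61/2, d(EG,J)=30
iteration 2: select EG,I (d=61/2, Q=-145/2); attach at lengths (97/4, 25/4); label the merged cluster EGI
  updated: d(EGI,J)=23/4
iteration 3: select EGI,J (d=23/4); attach at lengths (23/8, 23/8); label the merged cluster EGIJ
final tree: (((E:-49/4,G:97/4):97/4,I:25/4):23/8,J:23/8)
total length: 193/4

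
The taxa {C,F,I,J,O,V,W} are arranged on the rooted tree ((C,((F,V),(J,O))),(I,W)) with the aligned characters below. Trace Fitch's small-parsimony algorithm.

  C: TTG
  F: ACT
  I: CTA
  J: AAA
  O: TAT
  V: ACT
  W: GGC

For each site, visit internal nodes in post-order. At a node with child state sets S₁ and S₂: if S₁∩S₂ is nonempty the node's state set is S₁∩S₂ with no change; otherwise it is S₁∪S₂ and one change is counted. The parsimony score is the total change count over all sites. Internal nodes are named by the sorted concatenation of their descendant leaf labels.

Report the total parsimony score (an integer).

11

[col 0] FV: children F:{A}, V:{A} ∩→ {A}; cost 0
[col 0] JO: children J:{A}, O:{T} ∪→ {A,T}; cost 1
[col 0] FJOV: children FV:{A}, JO:{A,T} ∩→ {A}; cost 0
[col 0] CFJOV: children C:{T}, FJOV:{A} ∪→ {A,T}; cost 1
[col 0] IW: children I:{C}, W:{G} ∪→ {C,G}; cost 1
[col 0] CFIJOVW: children CFJOV:{A,T}, IW:{C,G} ∪→ {A,C,G,T}; cost 1
[col 1] FV: children F:{C}, V:{C} ∩→ {C}; cost 0
[col 1] JO: children J:{A}, O:{A} ∩→ {A}; cost 0
[col 1] FJOV: children FV:{C}, JO:{A} ∪→ {A,C}; cost 1
[col 1] CFJOV: children C:{T}, FJOV:{A,C} ∪→ {A,C,T}; cost 1
[col 1] IW: children I:{T}, W:{G} ∪→ {G,T}; cost 1
[col 1] CFIJOVW: children CFJOV:{A,C,T}, IW:{G,T} ∩→ {T}; cost 0
[col 2] FV: children F:{T}, V:{T} ∩→ {T}; cost 0
[col 2] JO: children J:{A}, O:{T} ∪→ {A,T}; cost 1
[col 2] FJOV: children FV:{T}, JO:{A,T} ∩→ {T}; cost 0
[col 2] CFJOV: children C:{G}, FJOV:{T} ∪→ {G,T}; cost 1
[col 2] IW: children I:{A}, W:{C} ∪→ {A,C}; cost 1
[col 2] CFIJOVW: children CFJOV:{G,T}, IW:{A,C} ∪→ {A,C,G,T}; cost 1
per-site changes: [4, 3, 4]; total = 11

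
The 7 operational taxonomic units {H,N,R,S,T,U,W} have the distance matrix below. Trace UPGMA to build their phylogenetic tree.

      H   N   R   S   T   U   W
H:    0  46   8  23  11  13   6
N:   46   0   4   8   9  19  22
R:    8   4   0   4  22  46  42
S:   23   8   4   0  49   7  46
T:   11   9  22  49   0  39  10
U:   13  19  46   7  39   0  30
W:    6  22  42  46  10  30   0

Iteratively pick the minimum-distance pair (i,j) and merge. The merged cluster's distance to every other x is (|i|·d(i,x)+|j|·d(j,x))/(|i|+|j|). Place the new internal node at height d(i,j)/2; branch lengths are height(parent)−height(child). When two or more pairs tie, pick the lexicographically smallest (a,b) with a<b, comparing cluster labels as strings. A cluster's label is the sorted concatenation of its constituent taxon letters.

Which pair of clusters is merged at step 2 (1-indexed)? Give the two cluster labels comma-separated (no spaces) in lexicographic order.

1. join N+R (d=4) ⇒ NR; edges |N|=2, |R|=2
  updated: d(H,NR)=27, d(NR,S)=6, d(NR,T)=31/2, d(NR,U)=65/2, d(NR,W)=32
2. join H+W (d=6) ⇒ HW; edges |H|=3, |W|=3
  updated: d(HW,NR)=59/2, d(HW,S)=69/2, d(HW,T)=21/2, d(HW,U)=43/2
3. join NR+S (d=6) ⇒ NRS; edges |NR|=1, |S|=3
  updated: d(HW,NRS)=187/6, d(NRS,T)=80/3, d(NRS,U)=24
4. join HW+T (d=21/2) ⇒ HTW; edges |HW|=9/4, |T|=21/4
  updated: d(HTW,NRS)=89/3, d(HTW,U)=82/3
5. join NRS+U (d=24) ⇒ NRSU; edges |NRS|=9, |U|=12
  updated: d(HTW,NRSU)=349/12
6. join HTW+NRSU (d=349/12) ⇒ HNRSTUW; edges |HTW|=223/24, |NRSU|=61/24
final tree: (((H:3,W:3):9/4,T:21/4):223/24,(((N:2,R:2):1,S:3):9,U:12):61/24)
total length: 163/3

H,W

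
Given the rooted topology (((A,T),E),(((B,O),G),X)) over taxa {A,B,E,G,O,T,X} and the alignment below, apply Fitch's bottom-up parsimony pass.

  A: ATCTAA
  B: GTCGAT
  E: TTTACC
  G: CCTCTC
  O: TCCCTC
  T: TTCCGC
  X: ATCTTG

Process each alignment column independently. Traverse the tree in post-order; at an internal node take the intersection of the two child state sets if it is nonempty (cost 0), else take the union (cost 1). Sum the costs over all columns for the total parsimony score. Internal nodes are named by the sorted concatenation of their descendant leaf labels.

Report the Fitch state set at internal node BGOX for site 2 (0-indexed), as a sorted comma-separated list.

C

site 0, node AT: A={A} ∪ T={T} → {A,T} (+1)
site 0, node AET: AT={A,T} ∩ E={T} → {T} (+0)
site 0, node BO: B={G} ∪ O={T} → {G,T} (+1)
site 0, node BGO: BO={G,T} ∪ G={C} → {C,G,T} (+1)
site 0, node BGOX: BGO={C,G,T} ∪ X={A} → {A,C,G,T} (+1)
site 0, node ABEGOTX: AET={T} ∩ BGOX={A,C,G,T} → {T} (+0)
site 1, node AT: A={T} ∩ T={T} → {T} (+0)
site 1, node AET: AT={T} ∩ E={T} → {T} (+0)
site 1, node BO: B={T} ∪ O={C} → {C,T} (+1)
site 1, node BGO: BO={C,T} ∩ G={C} → {C} (+0)
site 1, node BGOX: BGO={C} ∪ X={T} → {C,T} (+1)
site 1, node ABEGOTX: AET={T} ∩ BGOX={C,T} → {T} (+0)
site 2, node AT: A={C} ∩ T={C} → {C} (+0)
site 2, node AET: AT={C} ∪ E={T} → {C,T} (+1)
site 2, node BO: B={C} ∩ O={C} → {C} (+0)
site 2, node BGO: BO={C} ∪ G={T} → {C,T} (+1)
site 2, node BGOX: BGO={C,T} ∩ X={C} → {C} (+0)
site 2, node ABEGOTX: AET={C,T} ∩ BGOX={C} → {C} (+0)
site 3, node AT: A={T} ∪ T={C} → {C,T} (+1)
site 3, node AET: AT={C,T} ∪ E={A} → {A,C,T} (+1)
site 3, node BO: B={G} ∪ O={C} → {C,G} (+1)
site 3, node BGO: BO={C,G} ∩ G={C} → {C} (+0)
site 3, node BGOX: BGO={C} ∪ X={T} → {C,T} (+1)
site 3, node ABEGOTX: AET={A,C,T} ∩ BGOX={C,T} → {C,T} (+0)
site 4, node AT: A={A} ∪ T={G} → {A,G} (+1)
site 4, node AET: AT={A,G} ∪ E={C} → {A,C,G} (+1)
site 4, node BO: B={A} ∪ O={T} → {A,T} (+1)
site 4, node BGO: BO={A,T} ∩ G={T} → {T} (+0)
site 4, node BGOX: BGO={T} ∩ X={T} → {T} (+0)
site 4, node ABEGOTX: AET={A,C,G} ∪ BGOX={T} → {A,C,G,T} (+1)
site 5, node AT: A={A} ∪ T={C} → {A,C} (+1)
site 5, node AET: AT={A,C} ∩ E={C} → {C} (+0)
site 5, node BO: B={T} ∪ O={C} → {C,T} (+1)
site 5, node BGO: BO={C,T} ∩ G={C} → {C} (+0)
site 5, node BGOX: BGO={C} ∪ X={G} → {C,G} (+1)
site 5, node ABEGOTX: AET={C} ∩ BGOX={C,G} → {C} (+0)
per-site changes: [4, 2, 2, 4, 4, 3]; total = 19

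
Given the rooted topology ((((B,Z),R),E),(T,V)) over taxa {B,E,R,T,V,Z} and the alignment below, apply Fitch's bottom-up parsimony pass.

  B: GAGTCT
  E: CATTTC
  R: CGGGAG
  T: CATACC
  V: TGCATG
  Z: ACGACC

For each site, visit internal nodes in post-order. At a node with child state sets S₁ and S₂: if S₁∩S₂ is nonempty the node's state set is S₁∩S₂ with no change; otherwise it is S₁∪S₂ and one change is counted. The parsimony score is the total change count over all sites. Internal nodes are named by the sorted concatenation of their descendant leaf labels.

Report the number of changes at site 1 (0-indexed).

[col 0] BZ: children B:{G}, Z:{A} ∪→ {A,G}; cost 1
[col 0] BRZ: children BZ:{A,G}, R:{C} ∪→ {A,C,G}; cost 1
[col 0] BERZ: children BRZ:{A,C,G}, E:{C} ∩→ {C}; cost 0
[col 0] TV: children T:{C}, V:{T} ∪→ {C,T}; cost 1
[col 0] BERTVZ: children BERZ:{C}, TV:{C,T} ∩→ {C}; cost 0
[col 1] BZ: children B:{A}, Z:{C} ∪→ {A,C}; cost 1
[col 1] BRZ: children BZ:{A,C}, R:{G} ∪→ {A,C,G}; cost 1
[col 1] BERZ: children BRZ:{A,C,G}, E:{A} ∩→ {A}; cost 0
[col 1] TV: children T:{A}, V:{G} ∪→ {A,G}; cost 1
[col 1] BERTVZ: children BERZ:{A}, TV:{A,G} ∩→ {A}; cost 0
[col 2] BZ: children B:{G}, Z:{G} ∩→ {G}; cost 0
[col 2] BRZ: children BZ:{G}, R:{G} ∩→ {G}; cost 0
[col 2] BERZ: children BRZ:{G}, E:{T} ∪→ {G,T}; cost 1
[col 2] TV: children T:{T}, V:{C} ∪→ {C,T}; cost 1
[col 2] BERTVZ: children BERZ:{G,T}, TV:{C,T} ∩→ {T}; cost 0
[col 3] BZ: children B:{T}, Z:{A} ∪→ {A,T}; cost 1
[col 3] BRZ: children BZ:{A,T}, R:{G} ∪→ {A,G,T}; cost 1
[col 3] BERZ: children BRZ:{A,G,T}, E:{T} ∩→ {T}; cost 0
[col 3] TV: children T:{A}, V:{A} ∩→ {A}; cost 0
[col 3] BERTVZ: children BERZ:{T}, TV:{A} ∪→ {A,T}; cost 1
[col 4] BZ: children B:{C}, Z:{C} ∩→ {C}; cost 0
[col 4] BRZ: children BZ:{C}, R:{A} ∪→ {A,C}; cost 1
[col 4] BERZ: children BRZ:{A,C}, E:{T} ∪→ {A,C,T}; cost 1
[col 4] TV: children T:{C}, V:{T} ∪→ {C,T}; cost 1
[col 4] BERTVZ: children BERZ:{A,C,T}, TV:{C,T} ∩→ {C,T}; cost 0
[col 5] BZ: children B:{T}, Z:{C} ∪→ {C,T}; cost 1
[col 5] BRZ: children BZ:{C,T}, R:{G} ∪→ {C,G,T}; cost 1
[col 5] BERZ: children BRZ:{C,G,T}, E:{C} ∩→ {C}; cost 0
[col 5] TV: children T:{C}, V:{G} ∪→ {C,G}; cost 1
[col 5] BERTVZ: children BERZ:{C}, TV:{C,G} ∩→ {C}; cost 0
per-site changes: [3, 3, 2, 3, 3, 3]; total = 17

3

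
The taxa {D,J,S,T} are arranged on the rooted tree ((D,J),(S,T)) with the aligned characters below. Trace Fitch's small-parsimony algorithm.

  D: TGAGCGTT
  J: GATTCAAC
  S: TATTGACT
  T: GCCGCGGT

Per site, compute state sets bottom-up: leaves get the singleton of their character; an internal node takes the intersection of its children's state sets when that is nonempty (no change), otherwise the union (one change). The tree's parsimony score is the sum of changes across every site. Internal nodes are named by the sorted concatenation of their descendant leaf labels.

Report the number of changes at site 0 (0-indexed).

2

site 0, node DJ: D={T} ∪ J={G} → {G,T} (+1)
site 0, node ST: S={T} ∪ T={G} → {G,T} (+1)
site 0, node DJST: DJ={G,T} ∩ ST={G,T} → {G,T} (+0)
site 1, node DJ: D={G} ∪ J={A} → {A,G} (+1)
site 1, node ST: S={A} ∪ T={C} → {A,C} (+1)
site 1, node DJST: DJ={A,G} ∩ ST={A,C} → {A} (+0)
site 2, node DJ: D={A} ∪ J={T} → {A,T} (+1)
site 2, node ST: S={T} ∪ T={C} → {C,T} (+1)
site 2, node DJST: DJ={A,T} ∩ ST={C,T} → {T} (+0)
site 3, node DJ: D={G} ∪ J={T} → {G,T} (+1)
site 3, node ST: S={T} ∪ T={G} → {G,T} (+1)
site 3, node DJST: DJ={G,T} ∩ ST={G,T} → {G,T} (+0)
site 4, node DJ: D={C} ∩ J={C} → {C} (+0)
site 4, node ST: S={G} ∪ T={C} → {C,G} (+1)
site 4, node DJST: DJ={C} ∩ ST={C,G} → {C} (+0)
site 5, node DJ: D={G} ∪ J={A} → {A,G} (+1)
site 5, node ST: S={A} ∪ T={G} → {A,G} (+1)
site 5, node DJST: DJ={A,G} ∩ ST={A,G} → {A,G} (+0)
site 6, node DJ: D={T} ∪ J={A} → {A,T} (+1)
site 6, node ST: S={C} ∪ T={G} → {C,G} (+1)
site 6, node DJST: DJ={A,T} ∪ ST={C,G} → {A,C,G,T} (+1)
site 7, node DJ: D={T} ∪ J={C} → {C,T} (+1)
site 7, node ST: S={T} ∩ T={T} → {T} (+0)
site 7, node DJST: DJ={C,T} ∩ ST={T} → {T} (+0)
per-site changes: [2, 2, 2, 2, 1, 2, 3, 1]; total = 15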